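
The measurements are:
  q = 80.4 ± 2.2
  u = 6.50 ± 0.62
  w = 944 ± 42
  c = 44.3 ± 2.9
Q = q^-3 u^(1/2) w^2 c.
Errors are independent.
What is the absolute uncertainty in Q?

For a monomial Q ∝ q^-3, u^(1/2), w^2, c, fractional errors add in quadrature:
  (-3·δq/q)² = (-3×0.0274)² = 0.00674;  (½·δu/u)² = (0.5×0.0954)² = 0.00227;  (2·δw/w)² = (2×0.0445)² = 0.00792;  (1·δc/c)² = (1×0.0655)² = 0.00429
δQ/Q = √(0.0212) = 0.146
Q = 194, so δQ = 0.146 × 194 = 28.2.

28.2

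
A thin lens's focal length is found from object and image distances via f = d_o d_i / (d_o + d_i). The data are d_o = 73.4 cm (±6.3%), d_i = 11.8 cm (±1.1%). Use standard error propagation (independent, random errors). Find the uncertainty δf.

∂f/∂d_o = (d_i/(d_o+d_i))² = 0.0192;  ∂f/∂d_i = (d_o/(d_o+d_i))² = 0.742
δf = √((∂f/∂d_o · δd_o)² + (∂f/∂d_i · δd_i)²) = √(0.00787 + 0.00928) = 0.131 cm

0.131 cm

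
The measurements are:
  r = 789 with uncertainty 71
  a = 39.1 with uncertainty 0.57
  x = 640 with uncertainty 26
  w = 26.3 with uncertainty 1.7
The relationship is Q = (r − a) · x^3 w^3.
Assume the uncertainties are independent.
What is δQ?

8.86e+14

Let u = r − a = 750. δu = √(δr² + δa²) = √(5040 + 0.325) = 71.0, so δu/u = 0.0947.
Q is then a monomial in u, x, w:
δQ/Q = √((δu/u)² + (3·δx/x)² + (3·δw/w)²) = √(0.00896 + 0.0149 + 0.0376) = 0.248
Q = 3.58e+15, so δQ = 0.248 × 3.58e+15 = 8.86e+14.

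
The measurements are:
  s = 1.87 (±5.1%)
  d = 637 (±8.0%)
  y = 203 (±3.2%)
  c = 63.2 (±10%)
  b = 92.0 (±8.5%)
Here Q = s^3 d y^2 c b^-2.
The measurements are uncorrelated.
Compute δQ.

Q is a product of powers, so relative uncertainties combine in quadrature:
  (3·δs/s)² = (3×0.0510)² = 0.0234;  (1·δd/d)² = (1×0.0800)² = 0.00640;  (2·δy/y)² = (2×0.0320)² = 0.00410;  (1·δc/c)² = (1×0.100)² = 0.0100;  (-2·δb/b)² = (-2×0.0850)² = 0.0289
δQ/Q = √(0.0728) = 0.270
Q = 1.28e+06, so δQ = 0.270 × 1.28e+06 = 3.46e+05.

3.46e+05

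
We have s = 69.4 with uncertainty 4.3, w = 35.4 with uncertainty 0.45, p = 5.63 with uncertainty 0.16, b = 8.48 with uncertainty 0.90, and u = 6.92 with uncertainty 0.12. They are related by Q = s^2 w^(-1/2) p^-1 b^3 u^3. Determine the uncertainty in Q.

1.01e+07

For a monomial Q ∝ s^2, w^(-1/2), p^-1, b^3, u^3, fractional errors add in quadrature:
  (2·δs/s)² = (2×0.0620)² = 0.0154;  (−½·δw/w)² = (-0.5×0.0127)² = 4.04e-05;  (-1·δp/p)² = (-1×0.0284)² = 0.000808;  (3·δb/b)² = (3×0.106)² = 0.101;  (3·δu/u)² = (3×0.0173)² = 0.00271
δQ/Q = √(0.120) = 0.347
Q = 2.91e+07, so δQ = 0.347 × 2.91e+07 = 1.01e+07.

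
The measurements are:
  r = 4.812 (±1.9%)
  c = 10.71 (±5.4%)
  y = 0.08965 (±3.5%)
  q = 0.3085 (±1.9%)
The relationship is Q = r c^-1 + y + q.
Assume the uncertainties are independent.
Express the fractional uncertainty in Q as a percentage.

3.13%

Let p = r·c^-1 = 0.4493. δp/p = √((1·δr/r)² + (-1·δc/c)²) = √(0.000361 + 0.00292) = 0.0572, so δp = 0.0257.
Q = p + y + q: δQ = √(δp² + δy² + δq²) = √(0.000662 + 9.85e-06 + 3.44e-05) = 0.0266
Q = 0.8474, so δQ/Q = 0.0266/0.8474 = 0.0313.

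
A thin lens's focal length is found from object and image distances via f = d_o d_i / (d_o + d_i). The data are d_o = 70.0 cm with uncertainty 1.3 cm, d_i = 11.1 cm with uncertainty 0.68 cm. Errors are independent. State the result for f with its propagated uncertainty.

9.58 ± 0.507 cm

∂f/∂d_o = (d_i/(d_o+d_i))² = 0.0187;  ∂f/∂d_i = (d_o/(d_o+d_i))² = 0.745
δf = √((∂f/∂d_o · δd_o)² + (∂f/∂d_i · δd_i)²) = √(0.000593 + 0.257) = 0.507 cm
f = 9.58 cm.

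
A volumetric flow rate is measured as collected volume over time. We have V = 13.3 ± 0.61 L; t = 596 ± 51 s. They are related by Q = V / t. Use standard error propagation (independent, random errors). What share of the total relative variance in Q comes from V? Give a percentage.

22.3%

(δQ/Q)² = (1·δV/V)² + (-1·δt/t)²
  V term: (1×0.0459)² = 0.00210
  t term: (-1×0.0856)² = 0.00732
Total = 0.00943. Share from V = 0.00210/0.00943 = 0.223.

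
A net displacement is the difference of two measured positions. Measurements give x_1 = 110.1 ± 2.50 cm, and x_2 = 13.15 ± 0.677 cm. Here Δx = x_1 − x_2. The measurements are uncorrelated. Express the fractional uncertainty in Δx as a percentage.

For a sum/difference, combine absolute errors in quadrature:
  (δx_1)² = 6.25;  (δx_2)² = 0.458
δΔx = √(6.71) = 2.59 cm
Δx = 96.95 cm, so δΔx/Δx = 2.59/96.95 = 0.0267.

2.67%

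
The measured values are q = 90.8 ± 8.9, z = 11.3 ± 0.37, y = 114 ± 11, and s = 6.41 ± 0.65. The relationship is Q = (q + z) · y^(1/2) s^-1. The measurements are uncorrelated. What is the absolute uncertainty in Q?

Let u = q + z = 102. δu = √(δq² + δz²) = √(79.2 + 0.137) = 8.91, so δu/u = 0.0872.
Q is then a monomial in u, y, s:
δQ/Q = √((δu/u)² + (½·δy/y)² + (-1·δs/s)²) = √(0.00761 + 0.00233 + 0.0103) = 0.142
Q = 170, so δQ = 0.142 × 170 = 24.2.

24.2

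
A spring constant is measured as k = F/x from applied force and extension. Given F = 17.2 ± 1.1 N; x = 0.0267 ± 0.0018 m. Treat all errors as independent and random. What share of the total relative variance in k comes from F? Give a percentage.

(δk/k)² = (1·δF/F)² + (-1·δx/x)²
  F term: (1×0.0640)² = 0.00409
  x term: (-1×0.0674)² = 0.00454
Total = 0.00863. Share from F = 0.00409/0.00863 = 0.474.

47.4%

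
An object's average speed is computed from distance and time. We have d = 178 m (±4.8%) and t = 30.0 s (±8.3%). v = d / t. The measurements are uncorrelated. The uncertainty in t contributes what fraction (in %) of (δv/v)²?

74.9%

(δv/v)² = (1·δd/d)² + (-1·δt/t)²
  d term: (1×0.0480)² = 0.00230
  t term: (-1×0.0830)² = 0.00689
Total = 0.00919. Share from t = 0.00689/0.00919 = 0.749.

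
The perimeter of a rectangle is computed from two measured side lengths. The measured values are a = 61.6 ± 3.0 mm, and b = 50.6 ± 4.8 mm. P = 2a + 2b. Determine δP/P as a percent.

For a sum/difference, combine absolute errors in quadrature:
  (2·δa)² = 36.0;  (2·δb)² = 92.2
δP = √(128) = 11.3 mm
P = 224 mm, so δP/P = 11.3/224 = 0.0504.

5.04%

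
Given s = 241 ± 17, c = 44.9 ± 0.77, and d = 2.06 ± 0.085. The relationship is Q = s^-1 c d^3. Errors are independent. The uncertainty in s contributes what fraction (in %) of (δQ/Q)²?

(δQ/Q)² = (-1·δs/s)² + (1·δc/c)² + (3·δd/d)²
  s term: (-1×0.0705)² = 0.00498
  c term: (1×0.0171)² = 0.000294
  d term: (3×0.0413)² = 0.0153
Total = 0.0206. Share from s = 0.00498/0.0206 = 0.242.

24.2%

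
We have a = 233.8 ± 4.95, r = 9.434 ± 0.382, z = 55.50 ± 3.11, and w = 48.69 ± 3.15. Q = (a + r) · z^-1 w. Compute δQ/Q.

Let u = a + r = 243.2. δu = √(δa² + δr²) = √(24.5 + 0.146) = 4.96, so δu/u = 0.0204.
Q is then a monomial in u, z, w:
δQ/Q = √((δu/u)² + (-1·δz/z)² + (1·δw/w)²) = √(0.000417 + 0.00314 + 0.00419) = 0.0880

0.0880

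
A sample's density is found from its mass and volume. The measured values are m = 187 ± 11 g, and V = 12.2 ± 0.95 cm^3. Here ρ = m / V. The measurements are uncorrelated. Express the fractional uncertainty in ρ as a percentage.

9.76%

For a monomial ρ ∝ m, V^-1, fractional errors add in quadrature:
  (1·δm/m)² = (1×0.0588)² = 0.00346;  (-1·δV/V)² = (-1×0.0779)² = 0.00606
δρ/ρ = √(0.00952) = 0.0976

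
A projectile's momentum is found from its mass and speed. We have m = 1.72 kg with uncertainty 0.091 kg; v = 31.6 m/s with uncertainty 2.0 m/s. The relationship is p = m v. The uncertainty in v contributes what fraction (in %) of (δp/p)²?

58.9%

(δp/p)² = (1·δm/m)² + (1·δv/v)²
  m term: (1×0.0529)² = 0.00280
  v term: (1×0.0633)² = 0.00401
Total = 0.00680. Share from v = 0.00401/0.00680 = 0.589.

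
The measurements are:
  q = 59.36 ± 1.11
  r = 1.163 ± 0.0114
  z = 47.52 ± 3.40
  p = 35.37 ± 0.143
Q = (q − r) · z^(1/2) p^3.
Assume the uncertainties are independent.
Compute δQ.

7.51e+05

Let u = q − r = 58.20. δu = √(δq² + δr²) = √(1.23 + 0.000130) = 1.11, so δu/u = 0.0191.
Q is then a monomial in u, z, p:
δQ/Q = √((δu/u)² + (½·δz/z)² + (3·δp/p)²) = √(0.000364 + 0.00128 + 0.000147) = 0.0423
Q = 1.775e+07, so δQ = 0.0423 × 1.775e+07 = 7.51e+05.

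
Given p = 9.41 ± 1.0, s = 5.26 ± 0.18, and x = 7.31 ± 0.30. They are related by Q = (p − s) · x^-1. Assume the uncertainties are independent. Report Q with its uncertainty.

Let u = p − s = 4.15. δu = √(δp² + δs²) = √(1.00 + 0.0324) = 1.02, so δu/u = 0.245.
Q is then a monomial in u, x:
δQ/Q = √((δu/u)² + (-1·δx/x)²) = √(0.0599 + 0.00168) = 0.248
Q = 0.568, so δQ = 0.248 × 0.568 = 0.141.

0.568 ± 0.141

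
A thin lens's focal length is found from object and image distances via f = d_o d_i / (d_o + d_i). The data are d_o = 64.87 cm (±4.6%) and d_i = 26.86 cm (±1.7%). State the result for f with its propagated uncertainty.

∂f/∂d_o = (d_i/(d_o+d_i))² = 0.0857;  ∂f/∂d_i = (d_o/(d_o+d_i))² = 0.500
δf = √((∂f/∂d_o · δd_o)² + (∂f/∂d_i · δd_i)²) = √(0.0655 + 0.0521) = 0.343 cm
f = 18.99 cm.

18.99 ± 0.343 cm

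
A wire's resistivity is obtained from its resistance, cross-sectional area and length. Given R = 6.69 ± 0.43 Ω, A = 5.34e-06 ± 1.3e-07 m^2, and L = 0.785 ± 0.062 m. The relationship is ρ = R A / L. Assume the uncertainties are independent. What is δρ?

Each factor contributes (exponent × relative error)² to (δρ/ρ)²:
  (1·δR/R)² = (1×0.0643)² = 0.00413;  (1·δA/A)² = (1×0.0243)² = 0.000593;  (-1·δL/L)² = (-1×0.0790)² = 0.00624
δρ/ρ = √(0.0110) = 0.105
ρ = 4.55e-05 Ω·m, so δρ = 0.105 × 4.55e-05 = 4.76e-06 Ω·m.

4.76e-06 Ω·m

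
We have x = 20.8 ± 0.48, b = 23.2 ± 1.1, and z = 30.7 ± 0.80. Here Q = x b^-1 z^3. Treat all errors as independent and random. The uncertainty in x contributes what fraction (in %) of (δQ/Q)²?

5.99%

(δQ/Q)² = (1·δx/x)² + (-1·δb/b)² + (3·δz/z)²
  x term: (1×0.0231)² = 0.000533
  b term: (-1×0.0474)² = 0.00225
  z term: (3×0.0261)² = 0.00611
Total = 0.00889. Share from x = 0.000533/0.00889 = 0.0599.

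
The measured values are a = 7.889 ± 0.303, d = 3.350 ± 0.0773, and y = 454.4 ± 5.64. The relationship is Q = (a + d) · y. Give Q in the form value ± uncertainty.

5107 ± 156

Let u = a + d = 11.24. δu = √(δa² + δd²) = √(0.0918 + 0.00598) = 0.313, so δu/u = 0.0278.
Q is then a monomial in u, y:
δQ/Q = √((δu/u)² + (1·δy/y)²) = √(0.000774 + 0.000154) = 0.0305
Q = 5107, so δQ = 0.0305 × 5107 = 156.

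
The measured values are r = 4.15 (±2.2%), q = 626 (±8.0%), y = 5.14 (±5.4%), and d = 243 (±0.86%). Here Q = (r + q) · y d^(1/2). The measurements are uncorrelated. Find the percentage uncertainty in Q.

Let u = r + q = 630. δu = √(δr² + δq²) = √(0.00834 + 2510) = 50.1, so δu/u = 0.0795.
Q is then a monomial in u, y, d:
δQ/Q = √((δu/u)² + (1·δy/y)² + (½·δd/d)²) = √(0.00632 + 0.00292 + 1.85e-05) = 0.0962

9.62%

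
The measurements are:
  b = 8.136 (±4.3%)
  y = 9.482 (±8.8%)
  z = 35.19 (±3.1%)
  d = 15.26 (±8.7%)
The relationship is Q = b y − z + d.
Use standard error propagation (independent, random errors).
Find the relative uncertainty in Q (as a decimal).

Let p = b·y = 77.15. δp/p = √((1·δb/b)² + (1·δy/y)²) = √(0.00185 + 0.00774) = 0.0979, so δp = 7.56.
Q = p − z + d: δQ = √(δp² + δz² + δd²) = √(57.1 + 1.19 + 1.76) = 7.75
Q = 57.22, so δQ/Q = 7.75/57.22 = 0.135.

0.135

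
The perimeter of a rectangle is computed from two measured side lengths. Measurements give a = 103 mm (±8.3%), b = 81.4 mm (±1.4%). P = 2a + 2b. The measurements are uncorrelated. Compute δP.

Sums and differences: (δP)² = Σ (cᵢ δxᵢ)².
  (2·δa)² = 292;  (2·δb)² = 5.19
δP = √(298) = 17.2 mm

17.2 mm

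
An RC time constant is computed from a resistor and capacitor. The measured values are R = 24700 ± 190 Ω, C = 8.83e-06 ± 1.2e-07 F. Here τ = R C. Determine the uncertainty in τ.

Relative error in a monomial: (δτ/τ)² = Σ (nᵢ · δxᵢ/xᵢ)².
  (1·δR/R)² = (1×0.00769)² = 5.92e-05;  (1·δC/C)² = (1×0.0136)² = 0.000185
δτ/τ = √(0.000244) = 0.0156
τ = 0.218 s, so δτ = 0.0156 × 0.218 = 0.00341 s.

0.00341 s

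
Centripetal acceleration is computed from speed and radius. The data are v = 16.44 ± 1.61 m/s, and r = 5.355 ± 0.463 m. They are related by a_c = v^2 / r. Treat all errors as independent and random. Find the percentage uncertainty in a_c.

21.4%

For a monomial a_c ∝ v^2, r^-1, fractional errors add in quadrature:
  (2·δv/v)² = (2×0.0979)² = 0.0384;  (-1·δr/r)² = (-1×0.0865)² = 0.00748
δa_c/a_c = √(0.0458) = 0.214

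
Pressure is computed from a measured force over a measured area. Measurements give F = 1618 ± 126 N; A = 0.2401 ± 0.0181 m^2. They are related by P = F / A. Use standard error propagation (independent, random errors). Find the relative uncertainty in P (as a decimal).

Since P is a product/quotient, work with relative uncertainties:
  (1·δF/F)² = (1×0.0779)² = 0.00606;  (-1·δA/A)² = (-1×0.0754)² = 0.00568
δP/P = √(0.0117) = 0.108

0.108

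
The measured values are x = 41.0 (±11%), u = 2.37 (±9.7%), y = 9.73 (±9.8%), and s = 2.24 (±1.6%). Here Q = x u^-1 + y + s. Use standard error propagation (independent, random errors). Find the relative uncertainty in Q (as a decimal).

0.0926

Let p = x·u^-1 = 17.3. δp/p = √((1·δx/x)² + (-1·δu/u)²) = √(0.0121 + 0.00941) = 0.147, so δp = 2.54.
Q = p + y + s: δQ = √(δp² + δy² + δs²) = √(6.44 + 0.909 + 0.00128) = 2.71
Q = 29.3, so δQ/Q = 2.71/29.3 = 0.0926.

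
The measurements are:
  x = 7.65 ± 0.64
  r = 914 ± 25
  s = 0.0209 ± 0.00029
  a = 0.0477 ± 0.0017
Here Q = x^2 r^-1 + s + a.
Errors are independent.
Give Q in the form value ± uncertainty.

0.133 ± 0.0110

Let p = x^2·r^-1 = 0.0640. δp/p = √((2·δx/x)² + (-1·δr/r)²) = √(0.0280 + 0.000748) = 0.170, so δp = 0.0109.
Q = p + s + a: δQ = √(δp² + δs² + δa²) = √(0.000118 + 8.41e-08 + 2.89e-06) = 0.0110
Q = 0.133.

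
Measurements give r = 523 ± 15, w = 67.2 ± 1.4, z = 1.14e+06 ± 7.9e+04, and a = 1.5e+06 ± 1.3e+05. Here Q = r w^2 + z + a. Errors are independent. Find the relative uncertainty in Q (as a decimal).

0.0387

Let p = r·w^2 = 2.36e+06. δp/p = √((1·δr/r)² + (2·δw/w)²) = √(0.000823 + 0.00174) = 0.0506, so δp = 1.19e+05.
Q = p + z + a: δQ = √(δp² + δz² + δa²) = √(1.43e+10 + 6.24e+09 + 1.69e+10) = 1.93e+05
Q = 5e+06, so δQ/Q = 1.93e+05/5e+06 = 0.0387.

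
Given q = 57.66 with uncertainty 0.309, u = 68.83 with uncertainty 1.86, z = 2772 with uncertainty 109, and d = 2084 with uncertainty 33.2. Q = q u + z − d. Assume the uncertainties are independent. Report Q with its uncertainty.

4657 ± 158

Let p = q·u = 3969. δp/p = √((1·δq/q)² + (1·δu/u)²) = √(2.87e-05 + 0.000730) = 0.0275, so δp = 109.
Q = p + z − d: δQ = √(δp² + δz² + δd²) = √(12000 + 11900 + 1100) = 158
Q = 4657.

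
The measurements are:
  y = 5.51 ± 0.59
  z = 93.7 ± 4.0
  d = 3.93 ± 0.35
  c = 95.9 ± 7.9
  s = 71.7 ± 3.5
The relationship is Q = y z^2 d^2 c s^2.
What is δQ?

9.52e+10

Q is a product of powers, so relative uncertainties combine in quadrature:
  (1·δy/y)² = (1×0.107)² = 0.0115;  (2·δz/z)² = (2×0.0427)² = 0.00729;  (2·δd/d)² = (2×0.0891)² = 0.0317;  (1·δc/c)² = (1×0.0824)² = 0.00679;  (2·δs/s)² = (2×0.0488)² = 0.00953
δQ/Q = √(0.0668) = 0.258
Q = 3.68e+11, so δQ = 0.258 × 3.68e+11 = 9.52e+10.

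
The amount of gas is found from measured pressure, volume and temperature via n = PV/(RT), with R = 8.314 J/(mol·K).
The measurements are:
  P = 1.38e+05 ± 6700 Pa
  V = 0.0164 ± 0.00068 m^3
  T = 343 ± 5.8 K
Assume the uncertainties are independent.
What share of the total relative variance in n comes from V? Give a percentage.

39.4%

(δn/n)² = (1·δP/P)² + (1·δV/V)² + (-1·δT/T)²
  P term: (1×0.0486)² = 0.00236
  V term: (1×0.0415)² = 0.00172
  T term: (-1×0.0169)² = 0.000286
Total = 0.00436. Share from V = 0.00172/0.00436 = 0.394.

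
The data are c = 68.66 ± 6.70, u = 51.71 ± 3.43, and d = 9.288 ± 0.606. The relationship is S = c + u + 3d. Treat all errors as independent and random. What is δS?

S is a linear combination, so absolute uncertainties add in quadrature:
  (δc)² = 44.9;  (δu)² = 11.8;  (3·δd)² = 3.31
δS = √(60.0) = 7.74

7.74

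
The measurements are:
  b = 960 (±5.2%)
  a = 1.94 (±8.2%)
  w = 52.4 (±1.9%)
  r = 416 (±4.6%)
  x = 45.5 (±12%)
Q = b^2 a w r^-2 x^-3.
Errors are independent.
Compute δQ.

Since Q is a product/quotient, work with relative uncertainties:
  (2·δb/b)² = (2×0.0520)² = 0.0108;  (1·δa/a)² = (1×0.0820)² = 0.00672;  (1·δw/w)² = (1×0.0190)² = 0.000361;  (-2·δr/r)² = (-2×0.0460)² = 0.00846;  (-3·δx/x)² = (-3×0.120)² = 0.130
δQ/Q = √(0.156) = 0.395
Q = 0.00575, so δQ = 0.395 × 0.00575 = 0.00227.

0.00227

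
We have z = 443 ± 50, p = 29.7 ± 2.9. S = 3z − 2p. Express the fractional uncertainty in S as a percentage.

11.8%

Each term contributes (cᵢ δxᵢ)² to (δS)²:
  (3·δz)² = 22500;  (2·δp)² = 33.6
δS = √(22500) = 150
S = 1270, so δS/S = 150/1270 = 0.118.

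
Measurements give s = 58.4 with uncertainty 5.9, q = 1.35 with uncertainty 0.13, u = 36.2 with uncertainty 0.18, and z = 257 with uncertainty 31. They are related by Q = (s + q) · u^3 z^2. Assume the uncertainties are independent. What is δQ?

4.89e+10

Let w = s + q = 59.8. δw = √(δs² + δq²) = √(34.8 + 0.0169) = 5.90, so δw/w = 0.0988.
Q is then a monomial in w, u, z:
δQ/Q = √((δw/w)² + (3·δu/u)² + (2·δz/z)²) = √(0.00976 + 0.000223 + 0.0582) = 0.261
Q = 1.87e+11, so δQ = 0.261 × 1.87e+11 = 4.89e+10.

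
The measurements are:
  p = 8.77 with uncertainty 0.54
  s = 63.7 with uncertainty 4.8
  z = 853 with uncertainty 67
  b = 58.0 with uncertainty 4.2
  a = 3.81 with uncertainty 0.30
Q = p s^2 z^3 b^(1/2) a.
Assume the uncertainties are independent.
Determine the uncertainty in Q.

Q is a product of powers, so relative uncertainties combine in quadrature:
  (1·δp/p)² = (1×0.0616)² = 0.00379;  (2·δs/s)² = (2×0.0754)² = 0.0227;  (3·δz/z)² = (3×0.0785)² = 0.0555;  (½·δb/b)² = (0.5×0.0724)² = 0.00131;  (1·δa/a)² = (1×0.0787)² = 0.00620
δQ/Q = √(0.0895) = 0.299
Q = 6.41e+14, so δQ = 0.299 × 6.41e+14 = 1.92e+14.

1.92e+14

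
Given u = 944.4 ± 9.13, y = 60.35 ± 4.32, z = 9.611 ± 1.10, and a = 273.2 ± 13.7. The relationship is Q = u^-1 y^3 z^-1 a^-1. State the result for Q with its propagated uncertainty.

For a monomial Q ∝ u^-1, y^3, z^-1, a^-1, fractional errors add in quadrature:
  (-1·δu/u)² = (-1×0.00967)² = 9.35e-05;  (3·δy/y)² = (3×0.0716)² = 0.0461;  (-1·δz/z)² = (-1×0.114)² = 0.0131;  (-1·δa/a)² = (-1×0.0501)² = 0.00251
δQ/Q = √(0.0618) = 0.249
Q = 0.08864, so δQ = 0.249 × 0.08864 = 0.0220.

0.08864 ± 0.0220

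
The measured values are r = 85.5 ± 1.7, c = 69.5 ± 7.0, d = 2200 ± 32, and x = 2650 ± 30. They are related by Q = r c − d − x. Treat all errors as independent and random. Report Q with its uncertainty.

1090 ± 612

Let p = r·c = 5940. δp/p = √((1·δr/r)² + (1·δc/c)²) = √(0.000395 + 0.0101) = 0.103, so δp = 610.
Q = p − d − x: δQ = √(δp² + δd² + δx²) = √(3.72e+05 + 1020 + 900) = 612
Q = 1090.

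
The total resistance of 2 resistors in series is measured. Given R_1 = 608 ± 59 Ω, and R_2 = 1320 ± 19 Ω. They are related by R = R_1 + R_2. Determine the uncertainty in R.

62.0 Ω

For a sum/difference, combine absolute errors in quadrature:
  (δR_1)² = 3480;  (δR_2)² = 361
δR = √(3840) = 62.0 Ω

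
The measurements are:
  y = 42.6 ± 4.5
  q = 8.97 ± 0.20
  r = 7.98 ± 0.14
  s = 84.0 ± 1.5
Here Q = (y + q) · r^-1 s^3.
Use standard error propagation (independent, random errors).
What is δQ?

Let u = y + q = 51.6. δu = √(δy² + δq²) = √(20.2 + 0.0400) = 4.50, so δu/u = 0.0873.
Q is then a monomial in u, r, s:
δQ/Q = √((δu/u)² + (-1·δr/r)² + (3·δs/s)²) = √(0.00763 + 0.000308 + 0.00287) = 0.104
Q = 3.83e+06, so δQ = 0.104 × 3.83e+06 = 3.98e+05.

3.98e+05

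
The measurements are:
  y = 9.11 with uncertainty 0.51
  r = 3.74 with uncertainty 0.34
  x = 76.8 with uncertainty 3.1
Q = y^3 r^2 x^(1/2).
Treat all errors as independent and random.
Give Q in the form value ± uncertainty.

92700 ± 23000

Each factor contributes (exponent × relative error)² to (δQ/Q)²:
  (3·δy/y)² = (3×0.0560)² = 0.0282;  (2·δr/r)² = (2×0.0909)² = 0.0331;  (½·δx/x)² = (0.5×0.0404)² = 0.000407
δQ/Q = √(0.0617) = 0.248
Q = 92700, so δQ = 0.248 × 92700 = 23000.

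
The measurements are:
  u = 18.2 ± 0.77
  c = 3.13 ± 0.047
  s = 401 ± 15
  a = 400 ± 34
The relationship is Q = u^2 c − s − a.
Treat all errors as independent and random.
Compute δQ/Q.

Let p = u^2·c = 1040. δp/p = √((2·δu/u)² + (1·δc/c)²) = √(0.00716 + 0.000225) = 0.0859, so δp = 89.1.
Q = p − s − a: δQ = √(δp² + δs² + δa²) = √(7940 + 225 + 1160) = 96.5
Q = 236, so δQ/Q = 96.5/236 = 0.409.

0.409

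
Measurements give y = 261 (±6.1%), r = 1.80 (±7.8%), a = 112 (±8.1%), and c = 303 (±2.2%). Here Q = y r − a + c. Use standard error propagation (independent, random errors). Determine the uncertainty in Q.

47.9

Let p = y·r = 470. δp/p = √((1·δy/y)² + (1·δr/r)²) = √(0.00372 + 0.00608) = 0.0990, so δp = 46.5.
Q = p − a + c: δQ = √(δp² + δa² + δc²) = √(2160 + 82.3 + 44.4) = 47.9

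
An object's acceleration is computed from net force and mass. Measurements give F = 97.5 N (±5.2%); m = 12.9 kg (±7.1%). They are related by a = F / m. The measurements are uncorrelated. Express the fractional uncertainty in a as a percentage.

a is a product of powers, so relative uncertainties combine in quadrature:
  (1·δF/F)² = (1×0.0520)² = 0.00270;  (-1·δm/m)² = (-1×0.0710)² = 0.00504
δa/a = √(0.00775) = 0.0880

8.80%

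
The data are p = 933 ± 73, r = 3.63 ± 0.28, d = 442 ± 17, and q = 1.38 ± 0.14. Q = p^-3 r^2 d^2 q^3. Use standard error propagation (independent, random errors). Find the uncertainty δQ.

0.00351

Q is a product of powers, so relative uncertainties combine in quadrature:
  (-3·δp/p)² = (-3×0.0782)² = 0.0551;  (2·δr/r)² = (2×0.0771)² = 0.0238;  (2·δd/d)² = (2×0.0385)² = 0.00592;  (3·δq/q)² = (3×0.101)² = 0.0926
δQ/Q = √(0.177) = 0.421
Q = 0.00833, so δQ = 0.421 × 0.00833 = 0.00351.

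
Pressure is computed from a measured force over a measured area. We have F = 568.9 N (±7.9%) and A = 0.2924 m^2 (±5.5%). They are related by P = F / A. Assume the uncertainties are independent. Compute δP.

187 Pa

Relative error in a monomial: (δP/P)² = Σ (nᵢ · δxᵢ/xᵢ)².
  (1·δF/F)² = (1×0.0790)² = 0.00624;  (-1·δA/A)² = (-1×0.0550)² = 0.00302
δP/P = √(0.00927) = 0.0963
P = 1946 Pa, so δP = 0.0963 × 1946 = 187 Pa.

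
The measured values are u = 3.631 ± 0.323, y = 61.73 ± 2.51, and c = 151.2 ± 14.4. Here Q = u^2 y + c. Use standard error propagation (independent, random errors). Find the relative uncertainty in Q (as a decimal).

0.155

Let p = u^2·y = 813.9. δp/p = √((2·δu/u)² + (1·δy/y)²) = √(0.0317 + 0.00165) = 0.182, so δp = 149.
Q = p + c: δQ = √(δp² + δc²) = √(22100 + 207) = 149
Q = 965.1, so δQ/Q = 149/965.1 = 0.155.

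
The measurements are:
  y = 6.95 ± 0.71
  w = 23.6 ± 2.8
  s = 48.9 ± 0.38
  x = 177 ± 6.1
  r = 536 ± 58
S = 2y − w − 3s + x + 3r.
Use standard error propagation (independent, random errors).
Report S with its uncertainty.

Each term contributes (cᵢ δxᵢ)² to (δS)²:
  (2·δy)² = 2.02;  (δw)² = 7.84;  (3·δs)² = 1.30;  (δx)² = 37.2;  (3·δr)² = 30300
δS = √(30300) = 174
S = 1630.

1630 ± 174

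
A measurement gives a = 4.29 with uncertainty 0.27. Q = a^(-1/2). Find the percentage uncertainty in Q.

3.15%

Each factor contributes (exponent × relative error)² to (δQ/Q)²:
  (−½·δa/a)² = (-0.5×0.0629)² = 0.000990
δQ/Q = √(0.000990) = 0.0315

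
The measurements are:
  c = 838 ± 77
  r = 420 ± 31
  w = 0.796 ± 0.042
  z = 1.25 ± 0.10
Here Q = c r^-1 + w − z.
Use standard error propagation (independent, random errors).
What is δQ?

0.259

Let p = c·r^-1 = 2.00. δp/p = √((1·δc/c)² + (-1·δr/r)²) = √(0.00844 + 0.00545) = 0.118, so δp = 0.235.
Q = p + w − z: δQ = √(δp² + δw² + δz²) = √(0.0553 + 0.00176 + 0.0100) = 0.259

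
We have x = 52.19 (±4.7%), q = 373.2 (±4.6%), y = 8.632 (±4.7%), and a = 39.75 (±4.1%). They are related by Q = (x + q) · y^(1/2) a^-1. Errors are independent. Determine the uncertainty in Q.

Let u = x + q = 425.4. δu = √(δx² + δq²) = √(6.02 + 295) = 17.3, so δu/u = 0.0408.
Q is then a monomial in u, y, a:
δQ/Q = √((δu/u)² + (½·δy/y)² + (-1·δa/a)²) = √(0.00166 + 0.000552 + 0.00168) = 0.0624
Q = 31.44, so δQ = 0.0624 × 31.44 = 1.96.

1.96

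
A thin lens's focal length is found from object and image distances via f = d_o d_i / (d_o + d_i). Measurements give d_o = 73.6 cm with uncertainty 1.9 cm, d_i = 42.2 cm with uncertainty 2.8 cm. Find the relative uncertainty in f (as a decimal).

∂f/∂d_o = (d_i/(d_o+d_i))² = 0.133;  ∂f/∂d_i = (d_o/(d_o+d_i))² = 0.404
δf = √((∂f/∂d_o · δd_o)² + (∂f/∂d_i · δd_i)²) = √(0.0637 + 1.28) = 1.16 cm
f = 26.8 cm, so δf/f = 1.16/26.8 = 0.0432.

0.0432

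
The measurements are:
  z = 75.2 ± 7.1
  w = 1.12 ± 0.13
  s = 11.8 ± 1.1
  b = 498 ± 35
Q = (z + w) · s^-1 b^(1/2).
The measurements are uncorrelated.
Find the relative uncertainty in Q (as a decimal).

Let u = z + w = 76.3. δu = √(δz² + δw²) = √(50.4 + 0.0169) = 7.10, so δu/u = 0.0930.
Q is then a monomial in u, s, b:
δQ/Q = √((δu/u)² + (-1·δs/s)² + (½·δb/b)²) = √(0.00866 + 0.00869 + 0.00123) = 0.136

0.136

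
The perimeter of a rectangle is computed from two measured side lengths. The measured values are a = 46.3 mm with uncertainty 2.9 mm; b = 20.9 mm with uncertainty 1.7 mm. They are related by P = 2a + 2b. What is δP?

6.72 mm

Sums and differences: (δP)² = Σ (cᵢ δxᵢ)².
  (2·δa)² = 33.6;  (2·δb)² = 11.6
δP = √(45.2) = 6.72 mm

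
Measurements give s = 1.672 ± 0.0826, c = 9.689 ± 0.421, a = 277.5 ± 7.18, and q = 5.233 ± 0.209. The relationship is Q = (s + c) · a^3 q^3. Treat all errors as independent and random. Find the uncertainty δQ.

Let u = s + c = 11.36. δu = √(δs² + δc²) = √(0.00682 + 0.177) = 0.429, so δu/u = 0.0378.
Q is then a monomial in u, a, q:
δQ/Q = √((δu/u)² + (3·δa/a)² + (3·δq/q)²) = √(0.00143 + 0.00603 + 0.0144) = 0.148
Q = 3.479e+10, so δQ = 0.148 × 3.479e+10 = 5.14e+09.

5.14e+09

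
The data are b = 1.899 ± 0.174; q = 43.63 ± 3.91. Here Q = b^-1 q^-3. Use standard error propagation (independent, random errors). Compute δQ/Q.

For a monomial Q ∝ b^-1, q^-3, fractional errors add in quadrature:
  (-1·δb/b)² = (-1×0.0916)² = 0.00840;  (-3·δq/q)² = (-3×0.0896)² = 0.0723
δQ/Q = √(0.0807) = 0.284

0.284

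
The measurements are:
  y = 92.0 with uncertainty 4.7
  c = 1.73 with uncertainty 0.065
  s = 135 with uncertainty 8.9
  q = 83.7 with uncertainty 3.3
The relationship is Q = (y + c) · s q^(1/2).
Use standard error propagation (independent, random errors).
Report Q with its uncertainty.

Let u = y + c = 93.7. δu = √(δy² + δc²) = √(22.1 + 0.00423) = 4.70, so δu/u = 0.0501.
Q is then a monomial in u, s, q:
δQ/Q = √((δu/u)² + (1·δs/s)² + (½·δq/q)²) = √(0.00251 + 0.00435 + 0.000389) = 0.0851
Q = 1.16e+05, so δQ = 0.0851 × 1.16e+05 = 9860.

(1.16 ± 0.0986) × 10^5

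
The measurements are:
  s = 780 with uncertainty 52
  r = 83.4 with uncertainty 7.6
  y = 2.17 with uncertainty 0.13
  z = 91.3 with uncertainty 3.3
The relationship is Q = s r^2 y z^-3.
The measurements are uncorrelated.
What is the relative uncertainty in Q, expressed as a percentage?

Since Q is a product/quotient, work with relative uncertainties:
  (1·δs/s)² = (1×0.0667)² = 0.00444;  (2·δr/r)² = (2×0.0911)² = 0.0332;  (1·δy/y)² = (1×0.0599)² = 0.00359;  (-3·δz/z)² = (-3×0.0361)² = 0.0118
δQ/Q = √(0.0530) = 0.230

23.0%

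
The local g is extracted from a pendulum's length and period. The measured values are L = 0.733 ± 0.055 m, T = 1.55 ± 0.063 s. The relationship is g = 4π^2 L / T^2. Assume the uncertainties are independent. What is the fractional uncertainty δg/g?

0.111

For a monomial g ∝ L, T^-2, fractional errors add in quadrature:
  (1·δL/L)² = (1×0.0750)² = 0.00563;  (-2·δT/T)² = (-2×0.0406)² = 0.00661
δg/g = √(0.0122) = 0.111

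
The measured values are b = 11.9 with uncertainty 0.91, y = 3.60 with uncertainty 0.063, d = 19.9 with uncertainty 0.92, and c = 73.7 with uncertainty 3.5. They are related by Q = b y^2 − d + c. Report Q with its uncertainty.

Let p = b·y^2 = 154. δp/p = √((1·δb/b)² + (2·δy/y)²) = √(0.00585 + 0.00122) = 0.0841, so δp = 13.0.
Q = p − d + c: δQ = √(δp² + δd² + δc²) = √(168 + 0.846 + 12.2) = 13.5
Q = 208.

208 ± 13.5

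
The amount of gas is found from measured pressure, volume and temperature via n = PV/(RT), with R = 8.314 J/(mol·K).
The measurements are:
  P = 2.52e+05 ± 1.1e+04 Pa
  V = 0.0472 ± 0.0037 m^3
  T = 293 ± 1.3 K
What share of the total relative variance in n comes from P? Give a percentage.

(δn/n)² = (1·δP/P)² + (1·δV/V)² + (-1·δT/T)²
  P term: (1×0.0437)² = 0.00191
  V term: (1×0.0784)² = 0.00614
  T term: (-1×0.00444)² = 1.97e-05
Total = 0.00807. Share from P = 0.00191/0.00807 = 0.236.

23.6%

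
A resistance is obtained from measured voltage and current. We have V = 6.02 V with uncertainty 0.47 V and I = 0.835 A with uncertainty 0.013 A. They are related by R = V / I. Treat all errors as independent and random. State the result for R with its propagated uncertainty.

Products/powers → add relative errors in quadrature, weighted by exponent:
  (1·δV/V)² = (1×0.0781)² = 0.00610;  (-1·δI/I)² = (-1×0.0156)² = 0.000242
δR/R = √(0.00634) = 0.0796
R = 7.21 Ω, so δR = 0.0796 × 7.21 = 0.574 Ω.

7.21 ± 0.574 Ω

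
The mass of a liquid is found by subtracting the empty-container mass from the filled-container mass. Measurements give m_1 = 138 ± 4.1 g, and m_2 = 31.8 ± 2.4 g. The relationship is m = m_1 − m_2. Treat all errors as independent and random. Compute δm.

4.75 g

Each term contributes (cᵢ δxᵢ)² to (δm)²:
  (δm_1)² = 16.8;  (δm_2)² = 5.76
δm = √(22.6) = 4.75 g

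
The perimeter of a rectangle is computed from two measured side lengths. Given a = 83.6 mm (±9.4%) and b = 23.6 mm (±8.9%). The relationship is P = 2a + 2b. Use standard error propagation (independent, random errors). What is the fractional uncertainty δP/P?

P is a linear combination, so absolute uncertainties add in quadrature:
  (2·δa)² = 247;  (2·δb)² = 17.6
δP = √(265) = 16.3 mm
P = 214 mm, so δP/P = 16.3/214 = 0.0759.

0.0759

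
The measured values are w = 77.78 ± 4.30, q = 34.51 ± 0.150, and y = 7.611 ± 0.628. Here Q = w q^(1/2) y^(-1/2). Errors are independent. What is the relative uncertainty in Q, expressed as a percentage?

6.90%

Since Q is a product/quotient, work with relative uncertainties:
  (1·δw/w)² = (1×0.0553)² = 0.00306;  (½·δq/q)² = (0.5×0.00435)² = 4.72e-06;  (−½·δy/y)² = (-0.5×0.0825)² = 0.00170
δQ/Q = √(0.00476) = 0.0690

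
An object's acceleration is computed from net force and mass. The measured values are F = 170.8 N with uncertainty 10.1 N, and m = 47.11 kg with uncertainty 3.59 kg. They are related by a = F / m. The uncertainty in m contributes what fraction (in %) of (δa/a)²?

62.4%

(δa/a)² = (1·δF/F)² + (-1·δm/m)²
  F term: (1×0.0591)² = 0.00350
  m term: (-1×0.0762)² = 0.00581
Total = 0.00930. Share from m = 0.00581/0.00930 = 0.624.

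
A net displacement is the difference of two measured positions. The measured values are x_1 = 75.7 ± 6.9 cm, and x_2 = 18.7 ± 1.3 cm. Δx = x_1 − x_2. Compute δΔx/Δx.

Absolute uncertainties add in quadrature for a linear combination:
  (δx_1)² = 47.6;  (δx_2)² = 1.69
δΔx = √(49.3) = 7.02 cm
Δx = 57.0 cm, so δΔx/Δx = 7.02/57.0 = 0.123.

0.123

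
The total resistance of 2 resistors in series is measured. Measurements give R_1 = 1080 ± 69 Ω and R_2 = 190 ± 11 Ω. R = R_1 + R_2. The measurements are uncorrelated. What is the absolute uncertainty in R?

69.9 Ω

For a sum/difference, combine absolute errors in quadrature:
  (δR_1)² = 4760;  (δR_2)² = 121
δR = √(4880) = 69.9 Ω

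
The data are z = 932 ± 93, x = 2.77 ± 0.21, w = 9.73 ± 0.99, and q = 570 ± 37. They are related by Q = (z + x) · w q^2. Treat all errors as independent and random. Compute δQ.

Let u = z + x = 935. δu = √(δz² + δx²) = √(8650 + 0.0441) = 93.0, so δu/u = 0.0995.
Q is then a monomial in u, w, q:
δQ/Q = √((δu/u)² + (1·δw/w)² + (2·δq/q)²) = √(0.00990 + 0.0104 + 0.0169) = 0.193
Q = 2.96e+09, so δQ = 0.193 × 2.96e+09 = 5.69e+08.

5.69e+08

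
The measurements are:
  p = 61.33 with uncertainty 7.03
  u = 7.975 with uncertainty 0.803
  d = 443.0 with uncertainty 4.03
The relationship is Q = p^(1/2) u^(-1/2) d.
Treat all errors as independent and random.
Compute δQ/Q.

0.0768

Relative error in a monomial: (δQ/Q)² = Σ (nᵢ · δxᵢ/xᵢ)².
  (½·δp/p)² = (0.5×0.115)² = 0.00328;  (−½·δu/u)² = (-0.5×0.101)² = 0.00253;  (1·δd/d)² = (1×0.00910)² = 8.28e-05
δQ/Q = √(0.00590) = 0.0768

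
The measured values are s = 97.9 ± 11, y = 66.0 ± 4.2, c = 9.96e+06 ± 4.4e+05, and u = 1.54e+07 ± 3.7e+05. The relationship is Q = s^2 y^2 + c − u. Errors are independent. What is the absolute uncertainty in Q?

1.08e+07

Let p = s^2·y^2 = 4.17e+07. δp/p = √((2·δs/s)² + (2·δy/y)²) = √(0.0505 + 0.0162) = 0.258, so δp = 1.08e+07.
Q = p + c − u: δQ = √(δp² + δc² + δu²) = √(1.16e+14 + 1.94e+11 + 1.37e+11) = 1.08e+07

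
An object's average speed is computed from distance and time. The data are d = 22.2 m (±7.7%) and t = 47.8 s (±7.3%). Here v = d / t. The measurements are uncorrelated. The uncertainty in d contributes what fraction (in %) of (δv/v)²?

(δv/v)² = (1·δd/d)² + (-1·δt/t)²
  d term: (1×0.0770)² = 0.00593
  t term: (-1×0.0730)² = 0.00533
Total = 0.0113. Share from d = 0.00593/0.0113 = 0.527.

52.7%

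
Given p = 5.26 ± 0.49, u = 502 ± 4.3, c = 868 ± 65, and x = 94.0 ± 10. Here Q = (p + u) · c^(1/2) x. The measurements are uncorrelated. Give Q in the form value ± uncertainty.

Let w = p + u = 507. δw = √(δp² + δu²) = √(0.240 + 18.5) = 4.33, so δw/w = 0.00853.
Q is then a monomial in w, c, x:
δQ/Q = √((δw/w)² + (½·δc/c)² + (1·δx/x)²) = √(7.28e-05 + 0.00140 + 0.0113) = 0.113
Q = 1.4e+06, so δQ = 0.113 × 1.4e+06 = 1.59e+05.

(1.40 ± 0.159) × 10^6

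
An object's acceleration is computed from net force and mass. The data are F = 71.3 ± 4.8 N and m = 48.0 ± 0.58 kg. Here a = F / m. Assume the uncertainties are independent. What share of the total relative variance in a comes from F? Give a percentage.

(δa/a)² = (1·δF/F)² + (-1·δm/m)²
  F term: (1×0.0673)² = 0.00453
  m term: (-1×0.0121)² = 0.000146
Total = 0.00468. Share from F = 0.00453/0.00468 = 0.969.

96.9%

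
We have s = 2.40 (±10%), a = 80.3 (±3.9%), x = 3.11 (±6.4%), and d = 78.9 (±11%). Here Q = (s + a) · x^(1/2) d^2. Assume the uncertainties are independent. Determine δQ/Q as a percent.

Let u = s + a = 82.7. δu = √(δs² + δa²) = √(0.0576 + 9.81) = 3.14, so δu/u = 0.0380.
Q is then a monomial in u, x, d:
δQ/Q = √((δu/u)² + (½·δx/x)² + (2·δd/d)²) = √(0.00144 + 0.00102 + 0.0484) = 0.226

22.6%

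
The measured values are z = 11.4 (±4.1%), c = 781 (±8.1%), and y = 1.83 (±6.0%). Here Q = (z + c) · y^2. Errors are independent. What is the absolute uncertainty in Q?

382

Let u = z + c = 792. δu = √(δz² + δc²) = √(0.218 + 4000) = 63.3, so δu/u = 0.0798.
Q is then a monomial in u, y:
δQ/Q = √((δu/u)² + (2·δy/y)²) = √(0.00637 + 0.0144) = 0.144
Q = 2650, so δQ = 0.144 × 2650 = 382.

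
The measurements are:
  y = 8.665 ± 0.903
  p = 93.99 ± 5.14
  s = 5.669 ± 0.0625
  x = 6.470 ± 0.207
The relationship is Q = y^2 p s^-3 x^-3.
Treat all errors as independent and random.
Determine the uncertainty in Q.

0.0341

Each factor contributes (exponent × relative error)² to (δQ/Q)²:
  (2·δy/y)² = (2×0.104)² = 0.0434;  (1·δp/p)² = (1×0.0547)² = 0.00299;  (-3·δs/s)² = (-3×0.0110)² = 0.00109;  (-3·δx/x)² = (-3×0.0320)² = 0.00921
δQ/Q = √(0.0567) = 0.238
Q = 0.1430, so δQ = 0.238 × 0.1430 = 0.0341.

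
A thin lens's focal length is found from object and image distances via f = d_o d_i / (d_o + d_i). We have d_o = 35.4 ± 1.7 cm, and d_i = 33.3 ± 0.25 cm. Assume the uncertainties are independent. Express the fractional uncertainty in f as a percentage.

2.36%

∂f/∂d_o = (d_i/(d_o+d_i))² = 0.235;  ∂f/∂d_i = (d_o/(d_o+d_i))² = 0.266
δf = √((∂f/∂d_o · δd_o)² + (∂f/∂d_i · δd_i)²) = √(0.160 + 0.00441) = 0.405 cm
f = 17.2 cm, so δf/f = 0.405/17.2 = 0.0236.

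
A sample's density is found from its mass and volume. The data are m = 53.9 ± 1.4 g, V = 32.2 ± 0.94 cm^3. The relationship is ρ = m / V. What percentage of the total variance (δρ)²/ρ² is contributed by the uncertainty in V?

55.8%

(δρ/ρ)² = (1·δm/m)² + (-1·δV/V)²
  m term: (1×0.0260)² = 0.000675
  V term: (-1×0.0292)² = 0.000852
Total = 0.00153. Share from V = 0.000852/0.00153 = 0.558.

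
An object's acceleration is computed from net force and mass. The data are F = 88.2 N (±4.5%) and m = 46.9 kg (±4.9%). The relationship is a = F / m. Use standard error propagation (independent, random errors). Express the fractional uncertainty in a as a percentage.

a is a product of powers, so relative uncertainties combine in quadrature:
  (1·δF/F)² = (1×0.0450)² = 0.00202;  (-1·δm/m)² = (-1×0.0490)² = 0.00240
δa/a = √(0.00443) = 0.0665

6.65%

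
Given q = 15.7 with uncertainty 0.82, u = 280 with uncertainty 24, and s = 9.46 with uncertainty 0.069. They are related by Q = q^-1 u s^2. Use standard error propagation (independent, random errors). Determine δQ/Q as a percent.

Products/powers → add relative errors in quadrature, weighted by exponent:
  (-1·δq/q)² = (-1×0.0522)² = 0.00273;  (1·δu/u)² = (1×0.0857)² = 0.00735;  (2·δs/s)² = (2×0.00729)² = 0.000213
δQ/Q = √(0.0103) = 0.101

10.1%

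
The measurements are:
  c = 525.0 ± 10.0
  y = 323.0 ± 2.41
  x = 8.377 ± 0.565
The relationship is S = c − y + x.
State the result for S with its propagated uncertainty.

Sums and differences: (δS)² = Σ (cᵢ δxᵢ)².
  (δc)² = 100;  (δy)² = 5.81;  (δx)² = 0.319
δS = √(106) = 10.3
S = 210.4.

210.4 ± 10.3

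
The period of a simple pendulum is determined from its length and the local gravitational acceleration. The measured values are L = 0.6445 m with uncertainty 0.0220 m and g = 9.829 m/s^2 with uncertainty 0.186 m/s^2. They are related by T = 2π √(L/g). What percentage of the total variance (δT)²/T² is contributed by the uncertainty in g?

23.5%

(δT/T)² = (½·δL/L)² + (−½·δg/g)²
  L term: (0.5×0.0341)² = 0.000291
  g term: (-0.5×0.0189)² = 8.95e-05
Total = 0.000381. Share from g = 8.95e-05/0.000381 = 0.235.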